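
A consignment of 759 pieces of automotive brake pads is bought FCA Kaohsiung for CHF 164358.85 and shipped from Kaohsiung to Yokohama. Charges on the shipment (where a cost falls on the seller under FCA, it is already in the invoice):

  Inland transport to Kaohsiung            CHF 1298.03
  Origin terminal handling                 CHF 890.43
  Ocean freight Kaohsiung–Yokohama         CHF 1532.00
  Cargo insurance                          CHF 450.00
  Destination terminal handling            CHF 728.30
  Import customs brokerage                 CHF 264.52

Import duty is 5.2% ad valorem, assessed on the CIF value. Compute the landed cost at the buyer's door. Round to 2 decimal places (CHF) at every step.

FCA: the seller delivers export-cleared goods to the carrier; the buyer bears costs from that point.
Already in the invoice (seller's account under FCA): inland to port — exclude.
CIF value = FCA price + origin terminal + freight + insurance = 164358.85 + 890.43 + 1532.00 + 450.00 = 167231.28
Import duty = 167231.28 × 5.2% = 8696.03
Buyer bears: origin terminal 890.43 + freight 1532.00 + insurance 450.00 + destination terminal 728.30 + brokerage 264.52 + duty 8696.03 = 12561.28
Landed cost = invoice 164358.85 + 12561.28 = 176920.13

Total landed cost: CHF 176920.13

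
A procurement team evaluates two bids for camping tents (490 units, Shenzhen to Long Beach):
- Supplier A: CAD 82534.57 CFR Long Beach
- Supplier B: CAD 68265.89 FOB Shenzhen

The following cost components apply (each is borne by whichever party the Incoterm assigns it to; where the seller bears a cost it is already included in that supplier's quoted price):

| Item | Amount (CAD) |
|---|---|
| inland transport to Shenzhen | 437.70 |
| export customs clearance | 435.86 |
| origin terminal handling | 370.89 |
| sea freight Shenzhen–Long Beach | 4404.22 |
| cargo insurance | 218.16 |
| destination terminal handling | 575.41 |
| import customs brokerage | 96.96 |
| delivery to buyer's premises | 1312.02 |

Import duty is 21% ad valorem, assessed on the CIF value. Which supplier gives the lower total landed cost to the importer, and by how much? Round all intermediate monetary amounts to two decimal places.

Supplier B is cheaper by CAD 11935.99

Supplier A (CFR):
CIF value = CFR price + insurance = 82534.57 + 218.16 = 82752.73
Import duty = 82752.73 × 21% = 17378.07
Buyer bears (A): 218.16 + 575.41 + 96.96 + 1312.02 = 2202.55
Landed cost (A) = invoice 82534.57 + 2202.55 + duty 17378.07 = 102115.19
Supplier B (FOB):
CIF value = FOB price + freight + insurance = 68265.89 + 4404.22 + 218.16 = 72888.27
Import duty = 72888.27 × 21% = 15306.54
Buyer bears (B): 4404.22 + 218.16 + 575.41 + 96.96 + 1312.02 = 6606.77
Landed cost (B) = invoice 68265.89 + 6606.77 + duty 15306.54 = 90179.20
Difference = |102115.19 − 90179.20| = 11935.99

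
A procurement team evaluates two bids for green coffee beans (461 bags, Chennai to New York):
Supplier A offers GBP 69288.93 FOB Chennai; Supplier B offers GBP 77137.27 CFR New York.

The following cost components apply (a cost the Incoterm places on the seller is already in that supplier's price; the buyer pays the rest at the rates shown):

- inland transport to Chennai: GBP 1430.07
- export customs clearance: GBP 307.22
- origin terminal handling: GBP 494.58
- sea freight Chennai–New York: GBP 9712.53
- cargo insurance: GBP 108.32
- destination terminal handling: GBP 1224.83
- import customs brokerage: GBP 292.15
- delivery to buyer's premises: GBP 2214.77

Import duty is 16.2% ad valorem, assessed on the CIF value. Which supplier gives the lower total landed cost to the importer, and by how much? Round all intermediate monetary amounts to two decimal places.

Supplier A (FOB):
CIF value = FOB price + freight + insurance = 69288.93 + 9712.53 + 108.32 = 79109.78
Import duty = 79109.78 × 16.2% = 12815.78
Buyer bears (A): 9712.53 + 108.32 + 1224.83 + 292.15 + 2214.77 = 13552.60
Landed cost (A) = invoice 69288.93 + 13552.60 + duty 12815.78 = 95657.31
Supplier B (CFR):
CIF value = CFR price + insurance = 77137.27 + 108.32 = 77245.59
Import duty = 77245.59 × 16.2% = 12513.79
Buyer bears (B): 108.32 + 1224.83 + 292.15 + 2214.77 = 3840.07
Landed cost (B) = invoice 77137.27 + 3840.07 + duty 12513.79 = 93491.13
Difference = |95657.31 − 93491.13| = 2166.18

Supplier B is cheaper by GBP 2166.18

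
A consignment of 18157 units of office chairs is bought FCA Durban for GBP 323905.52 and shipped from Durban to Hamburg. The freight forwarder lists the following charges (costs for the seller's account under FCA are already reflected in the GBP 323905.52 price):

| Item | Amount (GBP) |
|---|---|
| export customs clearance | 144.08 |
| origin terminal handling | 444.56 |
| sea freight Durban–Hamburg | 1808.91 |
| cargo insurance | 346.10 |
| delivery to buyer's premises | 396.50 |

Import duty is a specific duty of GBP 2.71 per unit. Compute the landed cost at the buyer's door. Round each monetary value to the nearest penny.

Total landed cost: GBP 376107.06

FCA: the seller delivers export-cleared goods to the carrier; the buyer bears costs from that point.
Already in the invoice (seller's account under FCA): export clearance — exclude.
CIF value = FCA price + origin terminal + freight + insurance = 323905.52 + 444.56 + 1808.91 + 346.10 = 326505.09
Import duty = 18157 × 2.71 = 49205.47
Buyer bears: origin terminal 444.56 + freight 1808.91 + insurance 346.10 + delivery 396.50 + duty 49205.47 = 52201.54
Landed cost = invoice 323905.52 + 52201.54 = 376107.06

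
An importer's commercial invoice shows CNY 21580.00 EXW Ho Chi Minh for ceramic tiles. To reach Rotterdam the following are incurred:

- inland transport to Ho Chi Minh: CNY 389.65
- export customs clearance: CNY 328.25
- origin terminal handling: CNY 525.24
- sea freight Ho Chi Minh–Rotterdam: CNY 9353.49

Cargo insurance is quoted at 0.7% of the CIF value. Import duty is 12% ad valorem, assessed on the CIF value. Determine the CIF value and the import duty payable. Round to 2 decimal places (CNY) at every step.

CIF value: CNY 32403.45; import duty: CNY 3888.41

Let C be the CIF value. C = EXW price + pre-shipment costs + freight + 0.7% × C
C − 0.7% × C = 21580.00 + 389.65 + 328.25 + 525.24 + 9353.49
0.993 × C = 32176.63
C = 32176.63 / 0.993 = 32403.45
Insurance premium = 0.7% × 32403.45 = 226.82
Import duty = 32403.45 × 12% = 3888.41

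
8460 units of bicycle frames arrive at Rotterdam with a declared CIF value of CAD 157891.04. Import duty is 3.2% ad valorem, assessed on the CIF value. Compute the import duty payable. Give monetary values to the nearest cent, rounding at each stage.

Import duty: CAD 5052.51

Import duty = 157891.04 × 3.2% = 5052.51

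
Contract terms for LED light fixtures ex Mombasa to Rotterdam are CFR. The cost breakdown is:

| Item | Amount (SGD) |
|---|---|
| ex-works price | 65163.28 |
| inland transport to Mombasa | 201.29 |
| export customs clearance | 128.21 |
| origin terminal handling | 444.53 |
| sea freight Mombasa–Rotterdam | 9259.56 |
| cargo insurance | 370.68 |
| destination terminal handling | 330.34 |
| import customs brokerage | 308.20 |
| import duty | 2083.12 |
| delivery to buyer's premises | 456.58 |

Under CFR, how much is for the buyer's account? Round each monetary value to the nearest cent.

Buyer's account: SGD 3548.92

CFR: the seller pays costs through ocean freight to the destination port, but not insurance.
Seller's account: goods 65163.28 + inland to port 201.29 + export clearance 128.21 + origin terminal 444.53 + freight 9259.56 = 75196.87
Buyer's account: insurance 370.68 + destination terminal 330.34 + brokerage 308.20 + duty 2083.12 + delivery 456.58 = 3548.92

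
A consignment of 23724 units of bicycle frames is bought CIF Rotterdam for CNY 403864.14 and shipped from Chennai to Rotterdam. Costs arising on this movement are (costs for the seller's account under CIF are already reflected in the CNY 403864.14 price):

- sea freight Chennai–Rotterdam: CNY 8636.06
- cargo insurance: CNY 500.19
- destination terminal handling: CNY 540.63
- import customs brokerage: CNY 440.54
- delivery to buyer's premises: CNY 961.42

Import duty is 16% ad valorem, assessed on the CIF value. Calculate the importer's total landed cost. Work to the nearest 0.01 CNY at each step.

CIF: the seller pays costs through ocean freight and marine insurance to the destination port.
Already in the invoice (seller's account under CIF): freight, insurance — exclude.
The CIF price already equals the CIF value: 403864.14
Import duty = 403864.14 × 16% = 64618.26
Buyer bears: destination terminal 540.63 + brokerage 440.54 + delivery 961.42 + duty 64618.26 = 66560.85
Landed cost = invoice 403864.14 + 66560.85 = 470424.99

Total landed cost: CNY 470424.99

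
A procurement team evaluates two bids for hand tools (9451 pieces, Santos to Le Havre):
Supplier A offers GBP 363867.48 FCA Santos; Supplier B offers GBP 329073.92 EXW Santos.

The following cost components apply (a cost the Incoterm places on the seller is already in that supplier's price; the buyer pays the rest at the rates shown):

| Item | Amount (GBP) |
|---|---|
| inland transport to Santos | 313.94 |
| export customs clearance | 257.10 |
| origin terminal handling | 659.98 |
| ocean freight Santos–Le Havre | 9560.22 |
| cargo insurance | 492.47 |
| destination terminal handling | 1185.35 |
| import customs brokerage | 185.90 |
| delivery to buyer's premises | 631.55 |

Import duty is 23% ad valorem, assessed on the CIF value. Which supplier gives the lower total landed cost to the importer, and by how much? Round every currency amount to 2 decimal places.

Supplier B is cheaper by GBP 42093.70

Supplier A (FCA):
CIF value = FCA price + origin terminal + freight + insurance = 363867.48 + 659.98 + 9560.22 + 492.47 = 374580.15
Import duty = 374580.15 × 23% = 86153.43
Buyer bears (A): 659.98 + 9560.22 + 492.47 + 1185.35 + 185.90 + 631.55 = 12715.47
Landed cost (A) = invoice 363867.48 + 12715.47 + duty 86153.43 = 462736.38
Supplier B (EXW):
CIF value = EXW price + inland to port + export clearance + origin terminal + freight + insurance = 329073.92 + 313.94 + 257.10 + 659.98 + 9560.22 + 492.47 = 340357.63
Import duty = 340357.63 × 23% = 78282.25
Buyer bears (B): 313.94 + 257.10 + 659.98 + 9560.22 + 492.47 + 1185.35 + 185.90 + 631.55 = 13286.51
Landed cost (B) = invoice 329073.92 + 13286.51 + duty 78282.25 = 420642.68
Difference = |462736.38 − 420642.68| = 42093.70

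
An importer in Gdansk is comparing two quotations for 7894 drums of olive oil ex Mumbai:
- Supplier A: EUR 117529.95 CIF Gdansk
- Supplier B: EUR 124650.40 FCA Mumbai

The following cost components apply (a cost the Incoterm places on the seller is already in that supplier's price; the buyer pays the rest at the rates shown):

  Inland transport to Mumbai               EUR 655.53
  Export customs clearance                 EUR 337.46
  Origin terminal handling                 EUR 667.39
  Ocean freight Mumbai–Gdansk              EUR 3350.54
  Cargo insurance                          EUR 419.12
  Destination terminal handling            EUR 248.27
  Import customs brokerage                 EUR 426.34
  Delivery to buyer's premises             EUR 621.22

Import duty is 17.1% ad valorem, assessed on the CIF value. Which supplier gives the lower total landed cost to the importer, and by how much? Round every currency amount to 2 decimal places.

Supplier A is cheaper by EUR 13533.83

Supplier A (CIF):
The CIF price already equals the CIF value: 117529.95
Import duty = 117529.95 × 17.1% = 20097.62
Buyer bears (A): 248.27 + 426.34 + 621.22 = 1295.83
Landed cost (A) = invoice 117529.95 + 1295.83 + duty 20097.62 = 138923.40
Supplier B (FCA):
CIF value = FCA price + origin terminal + freight + insurance = 124650.40 + 667.39 + 3350.54 + 419.12 = 129087.45
Import duty = 129087.45 × 17.1% = 22073.95
Buyer bears (B): 667.39 + 3350.54 + 419.12 + 248.27 + 426.34 + 621.22 = 5732.88
Landed cost (B) = invoice 124650.40 + 5732.88 + duty 22073.95 = 152457.23
Difference = |138923.40 − 152457.23| = 13533.83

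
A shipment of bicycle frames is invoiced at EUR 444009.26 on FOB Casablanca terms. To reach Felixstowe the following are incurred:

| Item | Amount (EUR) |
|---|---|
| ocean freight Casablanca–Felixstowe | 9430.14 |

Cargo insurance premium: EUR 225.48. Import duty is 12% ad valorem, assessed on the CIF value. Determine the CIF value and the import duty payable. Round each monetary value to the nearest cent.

CIF = FOB price + freight + insurance
CIF = 444009.26 + 9430.14 + 225.48 = 453664.88
Import duty = 453664.88 × 12% = 54439.79

CIF value: EUR 453664.88; import duty: EUR 54439.79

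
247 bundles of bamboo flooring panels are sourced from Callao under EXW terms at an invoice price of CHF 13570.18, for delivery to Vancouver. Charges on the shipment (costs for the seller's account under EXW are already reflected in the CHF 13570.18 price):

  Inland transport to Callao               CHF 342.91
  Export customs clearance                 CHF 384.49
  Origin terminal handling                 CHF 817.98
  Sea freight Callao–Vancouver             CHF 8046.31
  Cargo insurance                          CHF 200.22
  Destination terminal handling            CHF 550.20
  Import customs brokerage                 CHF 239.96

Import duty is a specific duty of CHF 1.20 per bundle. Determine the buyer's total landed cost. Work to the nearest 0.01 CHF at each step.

Total landed cost: CHF 24448.65

EXW: the seller makes goods available at their premises; the buyer bears all onward costs.
CIF value = EXW price + inland to port + export clearance + origin terminal + freight + insurance = 13570.18 + 342.91 + 384.49 + 817.98 + 8046.31 + 200.22 = 23362.09
Import duty = 247 × 1.20 = 296.40
Buyer bears: inland to port 342.91 + export clearance 384.49 + origin terminal 817.98 + freight 8046.31 + insurance 200.22 + destination terminal 550.20 + brokerage 239.96 + duty 296.40 = 10878.47
Landed cost = invoice 13570.18 + 10878.47 = 24448.65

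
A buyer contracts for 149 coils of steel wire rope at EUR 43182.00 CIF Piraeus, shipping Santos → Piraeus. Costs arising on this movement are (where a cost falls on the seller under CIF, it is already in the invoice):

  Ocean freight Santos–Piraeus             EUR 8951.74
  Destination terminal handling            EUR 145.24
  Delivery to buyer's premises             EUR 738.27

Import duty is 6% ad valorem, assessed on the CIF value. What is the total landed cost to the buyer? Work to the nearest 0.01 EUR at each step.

Total landed cost: EUR 46656.43

CIF: the seller pays costs through ocean freight and marine insurance to the destination port.
Already in the invoice (seller's account under CIF): freight — exclude.
The CIF price already equals the CIF value: 43182.00
Import duty = 43182.00 × 6% = 2590.92
Buyer bears: destination terminal 145.24 + delivery 738.27 + duty 2590.92 = 3474.43
Landed cost = invoice 43182.00 + 3474.43 = 46656.43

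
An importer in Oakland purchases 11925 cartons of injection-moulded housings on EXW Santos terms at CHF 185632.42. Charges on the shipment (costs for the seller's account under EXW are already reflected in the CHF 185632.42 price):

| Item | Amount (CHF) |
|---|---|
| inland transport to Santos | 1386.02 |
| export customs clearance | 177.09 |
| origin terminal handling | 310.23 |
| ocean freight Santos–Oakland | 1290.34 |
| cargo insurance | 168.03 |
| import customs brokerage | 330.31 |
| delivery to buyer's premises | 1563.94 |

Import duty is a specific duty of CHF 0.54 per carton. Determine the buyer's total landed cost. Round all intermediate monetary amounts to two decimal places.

EXW: the seller makes goods available at their premises; the buyer bears all onward costs.
CIF value = EXW price + inland to port + export clearance + origin terminal + freight + insurance = 185632.42 + 1386.02 + 177.09 + 310.23 + 1290.34 + 168.03 = 188964.13
Import duty = 11925 × 0.54 = 6439.50
Buyer bears: inland to port 1386.02 + export clearance 177.09 + origin terminal 310.23 + freight 1290.34 + insurance 168.03 + brokerage 330.31 + delivery 1563.94 + duty 6439.50 = 11665.46
Landed cost = invoice 185632.42 + 11665.46 = 197297.88

Total landed cost: CHF 197297.88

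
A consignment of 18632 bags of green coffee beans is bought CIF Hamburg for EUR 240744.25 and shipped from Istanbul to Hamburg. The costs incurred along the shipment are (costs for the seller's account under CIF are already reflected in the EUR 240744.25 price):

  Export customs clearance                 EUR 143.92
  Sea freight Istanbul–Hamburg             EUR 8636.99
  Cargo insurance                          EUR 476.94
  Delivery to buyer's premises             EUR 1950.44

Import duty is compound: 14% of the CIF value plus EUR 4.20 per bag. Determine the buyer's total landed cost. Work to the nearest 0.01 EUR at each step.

CIF: the seller pays costs through ocean freight and marine insurance to the destination port.
Already in the invoice (seller's account under CIF): export clearance, freight, insurance — exclude.
The CIF price already equals the CIF value: 240744.25
Ad valorem component: 240744.25 × 14% = 33704.20
Specific component: 18632 × 4.20 = 78254.40
Import duty = 33704.20 + 78254.40 = 111958.60
Buyer bears: delivery 1950.44 + duty 111958.60 = 113909.04
Landed cost = invoice 240744.25 + 113909.04 = 354653.29

Total landed cost: EUR 354653.29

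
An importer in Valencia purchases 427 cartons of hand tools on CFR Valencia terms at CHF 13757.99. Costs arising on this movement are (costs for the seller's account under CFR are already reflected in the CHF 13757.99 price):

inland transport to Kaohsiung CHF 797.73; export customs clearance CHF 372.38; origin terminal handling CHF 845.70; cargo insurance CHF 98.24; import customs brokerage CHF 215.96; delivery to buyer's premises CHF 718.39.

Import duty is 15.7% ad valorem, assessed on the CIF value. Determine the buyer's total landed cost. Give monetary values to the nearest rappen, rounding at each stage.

CFR: the seller pays costs through ocean freight to the destination port, but not insurance.
Already in the invoice (seller's account under CFR): inland to port, export clearance, origin terminal — exclude.
CIF value = CFR price + insurance = 13757.99 + 98.24 = 13856.23
Import duty = 13856.23 × 15.7% = 2175.43
Buyer bears: insurance 98.24 + brokerage 215.96 + delivery 718.39 + duty 2175.43 = 3208.02
Landed cost = invoice 13757.99 + 3208.02 = 16966.01

Total landed cost: CHF 16966.01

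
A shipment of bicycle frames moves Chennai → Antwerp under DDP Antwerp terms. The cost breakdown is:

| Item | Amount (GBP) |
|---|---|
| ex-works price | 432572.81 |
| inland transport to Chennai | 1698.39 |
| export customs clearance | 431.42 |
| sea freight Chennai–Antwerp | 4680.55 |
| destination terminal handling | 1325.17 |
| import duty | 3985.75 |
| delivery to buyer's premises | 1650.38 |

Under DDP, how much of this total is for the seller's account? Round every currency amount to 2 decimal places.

DDP: the seller bears all costs including import duty.
Seller's account: goods 432572.81 + inland to port 1698.39 + export clearance 431.42 + freight 4680.55 + destination terminal 1325.17 + duty 3985.75 + delivery 1650.38 = 446344.47
Buyer's account: 0.00

Seller's account: GBP 446344.47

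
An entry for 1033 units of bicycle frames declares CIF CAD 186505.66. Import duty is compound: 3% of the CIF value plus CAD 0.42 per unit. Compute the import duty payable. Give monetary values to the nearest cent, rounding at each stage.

Ad valorem component: 186505.66 × 3% = 5595.17
Specific component: 1033 × 0.42 = 433.86
Import duty = 5595.17 + 433.86 = 6029.03

Import duty: CAD 6029.03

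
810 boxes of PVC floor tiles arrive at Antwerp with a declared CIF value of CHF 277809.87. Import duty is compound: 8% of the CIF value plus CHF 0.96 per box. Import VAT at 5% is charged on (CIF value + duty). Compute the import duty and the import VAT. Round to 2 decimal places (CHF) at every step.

Import duty: CHF 23002.39; import VAT: CHF 15040.61

Ad valorem component: 277809.87 × 8% = 22224.79
Specific component: 810 × 0.96 = 777.60
Import duty = 22224.79 + 777.60 = 23002.39
VAT base = CIF + duty = 277809.87 + 23002.39 = 300812.26
Import VAT = 300812.26 × 5% = 15040.61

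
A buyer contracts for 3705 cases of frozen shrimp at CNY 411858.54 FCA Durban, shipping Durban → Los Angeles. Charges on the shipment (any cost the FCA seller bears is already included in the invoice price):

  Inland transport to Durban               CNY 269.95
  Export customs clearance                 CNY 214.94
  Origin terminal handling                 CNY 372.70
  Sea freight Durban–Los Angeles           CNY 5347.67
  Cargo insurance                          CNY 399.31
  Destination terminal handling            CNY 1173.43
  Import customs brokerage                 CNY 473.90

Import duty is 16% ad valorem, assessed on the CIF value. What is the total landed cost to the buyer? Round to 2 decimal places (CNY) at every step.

FCA: the seller delivers export-cleared goods to the carrier; the buyer bears costs from that point.
Already in the invoice (seller's account under FCA): inland to port, export clearance — exclude.
CIF value = FCA price + origin terminal + freight + insurance = 411858.54 + 372.70 + 5347.67 + 399.31 = 417978.22
Import duty = 417978.22 × 16% = 66876.52
Buyer bears: origin terminal 372.70 + freight 5347.67 + insurance 399.31 + destination terminal 1173.43 + brokerage 473.90 + duty 66876.52 = 74643.53
Landed cost = invoice 411858.54 + 74643.53 = 486502.07

Total landed cost: CNY 486502.07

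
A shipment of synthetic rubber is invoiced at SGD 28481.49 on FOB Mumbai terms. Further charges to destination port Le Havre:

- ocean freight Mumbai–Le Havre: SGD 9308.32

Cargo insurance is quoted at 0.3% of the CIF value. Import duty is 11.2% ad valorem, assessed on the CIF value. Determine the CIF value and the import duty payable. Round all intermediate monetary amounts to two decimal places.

Let C be the CIF value. C = FOB price + freight + 0.3% × C
C − 0.3% × C = 28481.49 + 9308.32
0.997 × C = 37789.81
C = 37789.81 / 0.997 = 37903.52
Insurance premium = 0.3% × 37903.52 = 113.71
Import duty = 37903.52 × 11.2% = 4245.19

CIF value: SGD 37903.52; import duty: SGD 4245.19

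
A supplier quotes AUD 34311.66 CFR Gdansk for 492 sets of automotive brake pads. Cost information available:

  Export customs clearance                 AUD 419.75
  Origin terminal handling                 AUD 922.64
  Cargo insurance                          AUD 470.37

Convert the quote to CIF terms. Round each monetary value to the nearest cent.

CIF price: AUD 34782.03

Not relevant to the conversion: export clearance, origin terminal — on the seller under both CFR and CIF; already in the CFR price and stays in the CIF price.
From CFR to CIF, the seller additionally bears: insurance.
CIF price = 34311.66 + 470.37 = 34782.03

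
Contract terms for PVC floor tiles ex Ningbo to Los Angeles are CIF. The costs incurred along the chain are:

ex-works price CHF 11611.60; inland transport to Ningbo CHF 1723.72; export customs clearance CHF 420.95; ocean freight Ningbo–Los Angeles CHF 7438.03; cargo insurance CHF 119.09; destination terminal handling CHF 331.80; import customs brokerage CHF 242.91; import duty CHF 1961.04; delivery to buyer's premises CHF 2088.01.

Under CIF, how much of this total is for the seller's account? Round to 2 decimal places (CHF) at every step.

CIF: the seller pays costs through ocean freight and marine insurance to the destination port.
Seller's account: goods 11611.60 + inland to port 1723.72 + export clearance 420.95 + freight 7438.03 + insurance 119.09 = 21313.39
Buyer's account: destination terminal 331.80 + brokerage 242.91 + duty 1961.04 + delivery 2088.01 = 4623.76

Seller's account: CHF 21313.39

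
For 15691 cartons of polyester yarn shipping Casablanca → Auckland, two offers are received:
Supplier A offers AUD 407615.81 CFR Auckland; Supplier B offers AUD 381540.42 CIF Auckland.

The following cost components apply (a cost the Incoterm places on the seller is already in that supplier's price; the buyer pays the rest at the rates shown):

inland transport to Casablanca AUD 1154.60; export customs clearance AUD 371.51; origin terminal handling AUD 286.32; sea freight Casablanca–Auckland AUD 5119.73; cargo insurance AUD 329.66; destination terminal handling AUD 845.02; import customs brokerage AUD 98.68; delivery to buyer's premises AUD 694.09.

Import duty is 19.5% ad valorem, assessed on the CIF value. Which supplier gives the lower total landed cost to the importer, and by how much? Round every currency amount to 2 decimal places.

Supplier B is cheaper by AUD 31554.04

Supplier A (CFR):
CIF value = CFR price + insurance = 407615.81 + 329.66 = 407945.47
Import duty = 407945.47 × 19.5% = 79549.37
Buyer bears (A): 329.66 + 845.02 + 98.68 + 694.09 = 1967.45
Landed cost (A) = invoice 407615.81 + 1967.45 + duty 79549.37 = 489132.63
Supplier B (CIF):
The CIF price already equals the CIF value: 381540.42
Import duty = 381540.42 × 19.5% = 74400.38
Buyer bears (B): 845.02 + 98.68 + 694.09 = 1637.79
Landed cost (B) = invoice 381540.42 + 1637.79 + duty 74400.38 = 457578.59
Difference = |489132.63 − 457578.59| = 31554.04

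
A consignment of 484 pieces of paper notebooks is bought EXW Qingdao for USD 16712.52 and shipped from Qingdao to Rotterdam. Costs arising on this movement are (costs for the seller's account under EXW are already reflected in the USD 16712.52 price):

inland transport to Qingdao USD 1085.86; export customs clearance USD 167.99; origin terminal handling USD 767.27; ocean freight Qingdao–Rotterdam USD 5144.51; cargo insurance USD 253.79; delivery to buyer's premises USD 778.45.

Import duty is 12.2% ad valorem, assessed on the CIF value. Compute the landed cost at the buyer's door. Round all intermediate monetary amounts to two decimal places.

Total landed cost: USD 27854.49

EXW: the seller makes goods available at their premises; the buyer bears all onward costs.
CIF value = EXW price + inland to port + export clearance + origin terminal + freight + insurance = 16712.52 + 1085.86 + 167.99 + 767.27 + 5144.51 + 253.79 = 24131.94
Import duty = 24131.94 × 12.2% = 2944.10
Buyer bears: inland to port 1085.86 + export clearance 167.99 + origin terminal 767.27 + freight 5144.51 + insurance 253.79 + delivery 778.45 + duty 2944.10 = 11141.97
Landed cost = invoice 16712.52 + 11141.97 = 27854.49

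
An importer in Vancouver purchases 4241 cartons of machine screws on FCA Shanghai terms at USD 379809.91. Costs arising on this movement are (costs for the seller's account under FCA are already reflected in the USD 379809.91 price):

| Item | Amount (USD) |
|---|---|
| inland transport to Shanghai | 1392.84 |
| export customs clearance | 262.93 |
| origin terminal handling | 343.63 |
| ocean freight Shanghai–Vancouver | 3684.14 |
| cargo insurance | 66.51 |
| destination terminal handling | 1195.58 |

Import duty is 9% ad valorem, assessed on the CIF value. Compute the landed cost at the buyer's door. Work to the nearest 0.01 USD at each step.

FCA: the seller delivers export-cleared goods to the carrier; the buyer bears costs from that point.
Already in the invoice (seller's account under FCA): inland to port, export clearance — exclude.
CIF value = FCA price + origin terminal + freight + insurance = 379809.91 + 343.63 + 3684.14 + 66.51 = 383904.19
Import duty = 383904.19 × 9% = 34551.38
Buyer bears: origin terminal 343.63 + freight 3684.14 + insurance 66.51 + destination terminal 1195.58 + duty 34551.38 = 39841.24
Landed cost = invoice 379809.91 + 39841.24 = 419651.15

Total landed cost: USD 419651.15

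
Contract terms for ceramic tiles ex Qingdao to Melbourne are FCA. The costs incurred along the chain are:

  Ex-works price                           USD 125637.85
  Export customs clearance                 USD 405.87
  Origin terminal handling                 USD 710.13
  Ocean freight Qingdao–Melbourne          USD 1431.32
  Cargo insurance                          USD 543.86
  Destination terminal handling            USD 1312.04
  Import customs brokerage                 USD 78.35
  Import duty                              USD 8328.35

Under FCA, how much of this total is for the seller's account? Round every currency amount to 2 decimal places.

Seller's account: USD 126043.72

FCA: the seller delivers export-cleared goods to the carrier; the buyer bears costs from that point.
Seller's account: goods 125637.85 + export clearance 405.87 = 126043.72
Buyer's account: origin terminal 710.13 + freight 1431.32 + insurance 543.86 + destination terminal 1312.04 + brokerage 78.35 + duty 8328.35 = 12404.05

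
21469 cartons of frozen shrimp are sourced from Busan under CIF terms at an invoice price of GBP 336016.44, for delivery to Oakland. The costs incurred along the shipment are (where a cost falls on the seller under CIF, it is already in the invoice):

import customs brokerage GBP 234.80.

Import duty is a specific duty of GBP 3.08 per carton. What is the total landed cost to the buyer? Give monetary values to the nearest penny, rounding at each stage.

CIF: the seller pays costs through ocean freight and marine insurance to the destination port.
The CIF price already equals the CIF value: 336016.44
Import duty = 21469 × 3.08 = 66124.52
Buyer bears: brokerage 234.80 + duty 66124.52 = 66359.32
Landed cost = invoice 336016.44 + 66359.32 = 402375.76

Total landed cost: GBP 402375.76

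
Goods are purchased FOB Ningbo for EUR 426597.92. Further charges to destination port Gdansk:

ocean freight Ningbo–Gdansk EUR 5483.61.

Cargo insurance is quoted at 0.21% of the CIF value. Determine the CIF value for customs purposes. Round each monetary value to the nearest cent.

Let C be the CIF value. C = FOB price + freight + 0.21% × C
C − 0.21% × C = 426597.92 + 5483.61
0.9979 × C = 432081.53
C = 432081.53 / 0.9979 = 432990.81
Insurance premium = 0.21% × 432990.81 = 909.28

CIF value: EUR 432990.81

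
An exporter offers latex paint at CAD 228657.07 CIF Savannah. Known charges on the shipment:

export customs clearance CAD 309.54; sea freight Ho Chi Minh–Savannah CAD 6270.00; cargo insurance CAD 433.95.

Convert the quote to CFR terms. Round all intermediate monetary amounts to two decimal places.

CFR price: CAD 228223.12

Not relevant to the conversion: export clearance, freight — on the seller under both CIF and CFR; already in the CIF price and stays in the CFR price.
From CIF to CFR, the seller no longer bears: insurance.
CFR price = 228657.07 − 433.95 = 228223.12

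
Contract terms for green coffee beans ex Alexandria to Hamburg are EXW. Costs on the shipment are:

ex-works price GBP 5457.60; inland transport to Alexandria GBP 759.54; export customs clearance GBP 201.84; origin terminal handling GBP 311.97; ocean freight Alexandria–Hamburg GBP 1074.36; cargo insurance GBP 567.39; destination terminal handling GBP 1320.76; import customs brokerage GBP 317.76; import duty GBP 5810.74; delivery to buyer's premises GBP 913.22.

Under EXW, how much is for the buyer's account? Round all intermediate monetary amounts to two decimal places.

EXW: the seller makes goods available at their premises; the buyer bears all onward costs.
Seller's account: goods 5457.60 = 5457.60
Buyer's account: inland to port 759.54 + export clearance 201.84 + origin terminal 311.97 + freight 1074.36 + insurance 567.39 + destination terminal 1320.76 + brokerage 317.76 + duty 5810.74 + delivery 913.22 = 11277.58

Buyer's account: GBP 11277.58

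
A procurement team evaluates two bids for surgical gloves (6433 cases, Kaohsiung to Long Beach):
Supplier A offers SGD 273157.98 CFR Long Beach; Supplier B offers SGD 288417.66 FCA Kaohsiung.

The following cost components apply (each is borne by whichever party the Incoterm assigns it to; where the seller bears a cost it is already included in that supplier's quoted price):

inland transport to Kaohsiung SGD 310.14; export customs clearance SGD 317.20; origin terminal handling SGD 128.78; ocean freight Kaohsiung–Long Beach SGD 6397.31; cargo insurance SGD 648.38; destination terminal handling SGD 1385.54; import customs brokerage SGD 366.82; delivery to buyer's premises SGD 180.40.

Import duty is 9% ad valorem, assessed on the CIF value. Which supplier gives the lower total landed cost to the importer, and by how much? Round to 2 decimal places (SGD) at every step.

Supplier A (CFR):
CIF value = CFR price + insurance = 273157.98 + 648.38 = 273806.36
Import duty = 273806.36 × 9% = 24642.57
Buyer bears (A): 648.38 + 1385.54 + 366.82 + 180.40 = 2581.14
Landed cost (A) = invoice 273157.98 + 2581.14 + duty 24642.57 = 300381.69
Supplier B (FCA):
CIF value = FCA price + origin terminal + freight + insurance = 288417.66 + 128.78 + 6397.31 + 648.38 = 295592.13
Import duty = 295592.13 × 9% = 26603.29
Buyer bears (B): 128.78 + 6397.31 + 648.38 + 1385.54 + 366.82 + 180.40 = 9107.23
Landed cost (B) = invoice 288417.66 + 9107.23 + duty 26603.29 = 324128.18
Difference = |300381.69 − 324128.18| = 23746.49

Supplier A is cheaper by SGD 23746.49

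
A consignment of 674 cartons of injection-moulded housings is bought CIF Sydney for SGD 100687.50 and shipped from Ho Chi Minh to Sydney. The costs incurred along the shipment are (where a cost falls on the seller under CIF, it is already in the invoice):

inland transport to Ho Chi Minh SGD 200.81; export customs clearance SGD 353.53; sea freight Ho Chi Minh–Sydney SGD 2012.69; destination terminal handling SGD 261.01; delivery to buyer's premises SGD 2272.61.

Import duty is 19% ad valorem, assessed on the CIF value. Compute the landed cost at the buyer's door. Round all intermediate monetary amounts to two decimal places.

Total landed cost: SGD 122351.75

CIF: the seller pays costs through ocean freight and marine insurance to the destination port.
Already in the invoice (seller's account under CIF): inland to port, export clearance, freight — exclude.
The CIF price already equals the CIF value: 100687.50
Import duty = 100687.50 × 19% = 19130.63
Buyer bears: destination terminal 261.01 + delivery 2272.61 + duty 19130.63 = 21664.25
Landed cost = invoice 100687.50 + 21664.25 = 122351.75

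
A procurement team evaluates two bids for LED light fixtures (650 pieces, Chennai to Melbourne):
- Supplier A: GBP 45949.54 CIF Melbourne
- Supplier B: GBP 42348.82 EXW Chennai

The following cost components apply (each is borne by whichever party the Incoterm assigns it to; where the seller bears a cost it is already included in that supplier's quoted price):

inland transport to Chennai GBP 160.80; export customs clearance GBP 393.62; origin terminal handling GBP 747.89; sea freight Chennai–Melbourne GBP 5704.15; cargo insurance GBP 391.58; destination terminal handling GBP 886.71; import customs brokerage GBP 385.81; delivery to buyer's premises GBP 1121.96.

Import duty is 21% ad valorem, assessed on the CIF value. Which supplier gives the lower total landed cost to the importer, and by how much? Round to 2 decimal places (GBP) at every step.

Supplier A is cheaper by GBP 4594.76

Supplier A (CIF):
The CIF price already equals the CIF value: 45949.54
Import duty = 45949.54 × 21% = 9649.40
Buyer bears (A): 886.71 + 385.81 + 1121.96 = 2394.48
Landed cost (A) = invoice 45949.54 + 2394.48 + duty 9649.40 = 57993.42
Supplier B (EXW):
CIF value = EXW price + inland to port + export clearance + origin terminal + freight + insurance = 42348.82 + 160.80 + 393.62 + 747.89 + 5704.15 + 391.58 = 49746.86
Import duty = 49746.86 × 21% = 10446.84
Buyer bears (B): 160.80 + 393.62 + 747.89 + 5704.15 + 391.58 + 886.71 + 385.81 + 1121.96 = 9792.52
Landed cost (B) = invoice 42348.82 + 9792.52 + duty 10446.84 = 62588.18
Difference = |57993.42 − 62588.18| = 4594.76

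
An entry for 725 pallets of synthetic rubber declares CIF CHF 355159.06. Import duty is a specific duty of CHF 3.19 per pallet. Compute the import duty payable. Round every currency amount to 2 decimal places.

Import duty: CHF 2312.75

Import duty = 725 × 3.19 = 2312.75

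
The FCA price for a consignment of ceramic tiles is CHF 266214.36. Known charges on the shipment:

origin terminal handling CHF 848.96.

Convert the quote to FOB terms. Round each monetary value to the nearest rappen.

From FCA to FOB, the seller additionally bears: origin terminal.
FOB price = 266214.36 + 848.96 = 267063.32

FOB price: CHF 267063.32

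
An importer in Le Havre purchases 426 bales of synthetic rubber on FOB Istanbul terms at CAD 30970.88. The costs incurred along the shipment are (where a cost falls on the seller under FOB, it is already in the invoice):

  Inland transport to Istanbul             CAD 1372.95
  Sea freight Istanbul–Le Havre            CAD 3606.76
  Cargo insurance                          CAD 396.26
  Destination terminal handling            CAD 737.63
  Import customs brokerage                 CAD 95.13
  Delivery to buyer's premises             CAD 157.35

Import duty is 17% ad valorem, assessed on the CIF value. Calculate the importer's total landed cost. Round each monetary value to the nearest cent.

Total landed cost: CAD 41909.57

FOB: the seller bears costs until goods are on board at the origin port; the buyer bears freight, insurance and all costs thereafter.
Already in the invoice (seller's account under FOB): inland to port — exclude.
CIF value = FOB price + freight + insurance = 30970.88 + 3606.76 + 396.26 = 34973.90
Import duty = 34973.90 × 17% = 5945.56
Buyer bears: freight 3606.76 + insurance 396.26 + destination terminal 737.63 + brokerage 95.13 + delivery 157.35 + duty 5945.56 = 10938.69
Landed cost = invoice 30970.88 + 10938.69 = 41909.57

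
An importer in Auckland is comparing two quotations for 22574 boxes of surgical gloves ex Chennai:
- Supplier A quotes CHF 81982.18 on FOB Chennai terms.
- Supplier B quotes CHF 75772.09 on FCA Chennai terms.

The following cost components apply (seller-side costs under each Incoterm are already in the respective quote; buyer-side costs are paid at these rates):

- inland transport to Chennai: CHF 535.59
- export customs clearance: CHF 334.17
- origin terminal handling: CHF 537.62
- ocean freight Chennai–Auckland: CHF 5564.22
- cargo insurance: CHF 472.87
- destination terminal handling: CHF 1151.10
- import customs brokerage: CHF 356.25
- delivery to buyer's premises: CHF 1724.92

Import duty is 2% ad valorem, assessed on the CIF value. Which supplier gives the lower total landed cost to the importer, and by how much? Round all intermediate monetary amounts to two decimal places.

Supplier B is cheaper by CHF 5785.92

Supplier A (FOB):
CIF value = FOB price + freight + insurance = 81982.18 + 5564.22 + 472.87 = 88019.27
Import duty = 88019.27 × 2% = 1760.39
Buyer bears (A): 5564.22 + 472.87 + 1151.10 + 356.25 + 1724.92 = 9269.36
Landed cost (A) = invoice 81982.18 + 9269.36 + duty 1760.39 = 93011.93
Supplier B (FCA):
CIF value = FCA price + origin terminal + freight + insurance = 75772.09 + 537.62 + 5564.22 + 472.87 = 82346.80
Import duty = 82346.80 × 2% = 1646.94
Buyer bears (B): 537.62 + 5564.22 + 472.87 + 1151.10 + 356.25 + 1724.92 = 9806.98
Landed cost (B) = invoice 75772.09 + 9806.98 + duty 1646.94 = 87226.01
Difference = |93011.93 − 87226.01| = 5785.92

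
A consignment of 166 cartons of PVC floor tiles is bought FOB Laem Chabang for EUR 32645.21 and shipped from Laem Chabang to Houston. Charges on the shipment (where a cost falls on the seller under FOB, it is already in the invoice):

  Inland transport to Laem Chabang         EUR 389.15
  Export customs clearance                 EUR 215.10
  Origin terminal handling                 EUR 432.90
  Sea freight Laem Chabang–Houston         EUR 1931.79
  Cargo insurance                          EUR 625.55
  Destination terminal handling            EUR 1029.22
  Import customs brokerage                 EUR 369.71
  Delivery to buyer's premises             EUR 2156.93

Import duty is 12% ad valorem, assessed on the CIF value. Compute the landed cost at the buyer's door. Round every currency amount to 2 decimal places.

Total landed cost: EUR 42982.72

FOB: the seller bears costs until goods are on board at the origin port; the buyer bears freight, insurance and all costs thereafter.
Already in the invoice (seller's account under FOB): inland to port, export clearance, origin terminal — exclude.
CIF value = FOB price + freight + insurance = 32645.21 + 1931.79 + 625.55 = 35202.55
Import duty = 35202.55 × 12% = 4224.31
Buyer bears: freight 1931.79 + insurance 625.55 + destination terminal 1029.22 + brokerage 369.71 + delivery 2156.93 + duty 4224.31 = 10337.51
Landed cost = invoice 32645.21 + 10337.51 = 42982.72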